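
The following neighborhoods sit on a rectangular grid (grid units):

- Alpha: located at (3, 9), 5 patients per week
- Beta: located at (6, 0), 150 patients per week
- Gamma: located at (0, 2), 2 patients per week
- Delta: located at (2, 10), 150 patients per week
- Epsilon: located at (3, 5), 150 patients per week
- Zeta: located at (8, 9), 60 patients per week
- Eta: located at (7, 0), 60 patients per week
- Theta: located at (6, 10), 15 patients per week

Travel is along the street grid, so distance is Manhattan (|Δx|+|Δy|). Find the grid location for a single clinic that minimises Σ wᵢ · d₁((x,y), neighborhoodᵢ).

Manhattan distance separates: Σwᵢ(|x−xᵢ|+|y−yᵢ|) = Σwᵢ|x−xᵢ| + Σwᵢ|y−yᵢ|, so x and y are optimised independently as 1-D weighted medians.
Total weight W = 592; half = 296.
x-coordinate, sorted with cumulative weight:
  x=0 (Gamma, w=2) cum 2
  x=2 (Delta, w=150) cum 152
  x=3 (Alpha, w=5) cum 157
  x=3 (Epsilon, w=150) cum 307  ← median
  x=6 (Beta, w=150) cum 457
  x=6 (Theta, w=15) cum 472
  x=7 (Eta, w=60) cum 532
  x=8 (Zeta, w=60) cum 592
⇒ x* = 3
y-coordinate, sorted with cumulative weight:
  y=0 (Beta, w=150) cum 150
  y=0 (Eta, w=60) cum 210
  y=2 (Gamma, w=2) cum 212
  y=5 (Epsilon, w=150) cum 362  ← median
  y=9 (Alpha, w=5) cum 367
  y=9 (Zeta, w=60) cum 427
  y=10 (Delta, w=150) cum 577
  y=10 (Theta, w=15) cum 592
⇒ y* = 5

(3, 5)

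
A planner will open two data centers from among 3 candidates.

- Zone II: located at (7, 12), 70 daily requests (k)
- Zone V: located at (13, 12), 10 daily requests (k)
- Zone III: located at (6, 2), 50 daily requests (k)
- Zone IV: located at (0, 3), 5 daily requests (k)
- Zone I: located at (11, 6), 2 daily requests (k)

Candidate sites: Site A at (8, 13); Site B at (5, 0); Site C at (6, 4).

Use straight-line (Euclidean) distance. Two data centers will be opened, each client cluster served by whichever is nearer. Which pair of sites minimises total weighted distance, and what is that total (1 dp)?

Evaluate every pair (each demand assigned to the nearer of the two):
  {Site A, Site C}: total = 291.2
  {Site A, Site B}: total = 306.2
  {Site B, Site C}: total = 810.6
Best pair: {Site A, Site C} with total 291.2.

{Site A, Site C}, total 291.2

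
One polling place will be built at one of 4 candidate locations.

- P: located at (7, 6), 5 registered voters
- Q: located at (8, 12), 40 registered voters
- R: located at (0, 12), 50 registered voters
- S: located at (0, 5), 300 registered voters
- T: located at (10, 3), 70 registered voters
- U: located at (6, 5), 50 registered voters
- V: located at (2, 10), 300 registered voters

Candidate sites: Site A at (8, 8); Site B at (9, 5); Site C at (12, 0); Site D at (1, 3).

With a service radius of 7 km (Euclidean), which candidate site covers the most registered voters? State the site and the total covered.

Coverage radius r = 7 km; a point is covered iff (Δx)²+(Δy)² ≤ 7² = 49.
  Site A (8, 8): covers {P, Q, T, U, V} → 465
  Site B (9, 5): covers {P, T, U} → 125
  Site C (12, 0): covers {T} → 70
  Site D (1, 3): covers {P, S, U} → 355
Maximum coverage at Site A: 465 registered voters.

Site A, covering 465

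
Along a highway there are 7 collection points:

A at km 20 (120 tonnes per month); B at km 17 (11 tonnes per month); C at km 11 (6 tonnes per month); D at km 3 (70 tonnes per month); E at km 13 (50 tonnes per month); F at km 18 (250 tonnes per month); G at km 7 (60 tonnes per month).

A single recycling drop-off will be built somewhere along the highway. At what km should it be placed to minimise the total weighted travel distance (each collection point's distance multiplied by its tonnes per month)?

For a sum of weighted absolute distances on a line, the optimum is the weighted median (not the mean). Total weight W = 567; half-weight = 283.5.
Sort by position and accumulate weight:
  km 3 (D, w=70) → cum 70
  km 7 (G, w=60) → cum 130
  km 11 (C, w=6) → cum 136
  km 13 (E, w=50) → cum 186
  km 17 (B, w=11) → cum 197
  km 18 (F, w=250) → cum 447  ≥ 283.5 → median here
  km 20 (A, w=120) → cum 567
Optimal location: km 18.

x = 18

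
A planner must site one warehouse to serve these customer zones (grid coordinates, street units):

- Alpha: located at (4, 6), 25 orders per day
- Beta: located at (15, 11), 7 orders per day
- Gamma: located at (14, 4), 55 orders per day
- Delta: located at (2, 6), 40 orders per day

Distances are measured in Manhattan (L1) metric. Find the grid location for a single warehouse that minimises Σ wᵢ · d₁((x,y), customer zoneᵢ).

Manhattan distance separates: Σwᵢ(|x−xᵢ|+|y−yᵢ|) = Σwᵢ|x−xᵢ| + Σwᵢ|y−yᵢ|, so x and y are optimised independently as 1-D weighted medians.
Total weight W = 127; half = 63.5.
x-coordinate, sorted with cumulative weight:
  x=2 (Delta, w=40) cum 40
  x=4 (Alpha, w=25) cum 65  ← median
  x=14 (Gamma, w=55) cum 120
  x=15 (Beta, w=7) cum 127
⇒ x* = 4
y-coordinate, sorted with cumulative weight:
  y=4 (Gamma, w=55) cum 55
  y=6 (Alpha, w=25) cum 80  ← median
  y=6 (Delta, w=40) cum 120
  y=11 (Beta, w=7) cum 127
⇒ y* = 6

(4, 6)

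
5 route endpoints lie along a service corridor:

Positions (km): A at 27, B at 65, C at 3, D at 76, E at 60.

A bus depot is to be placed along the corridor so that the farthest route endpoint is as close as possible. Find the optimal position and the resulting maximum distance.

location 39.5, max distance 36.5

The 1-center on a line is the midpoint of the two extreme points: leftmost at 3, rightmost at 76.
Optimal location = (3 + 76)/2 = 39.5; maximum distance = (76 − 3)/2 = 36.5.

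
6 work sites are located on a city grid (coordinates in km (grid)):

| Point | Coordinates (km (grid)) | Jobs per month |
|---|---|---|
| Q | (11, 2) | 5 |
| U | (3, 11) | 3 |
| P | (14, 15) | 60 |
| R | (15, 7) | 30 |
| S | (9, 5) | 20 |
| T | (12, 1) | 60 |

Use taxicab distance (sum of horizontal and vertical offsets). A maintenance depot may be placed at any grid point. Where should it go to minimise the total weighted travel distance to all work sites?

(14, 7)

Manhattan distance separates: Σwᵢ(|x−xᵢ|+|y−yᵢ|) = Σwᵢ|x−xᵢ| + Σwᵢ|y−yᵢ|, so x and y are optimised independently as 1-D weighted medians.
Total weight W = 178; half = 89.
x-coordinate, sorted with cumulative weight:
  x=3 (U, w=3) cum 3
  x=9 (S, w=20) cum 23
  x=11 (Q, w=5) cum 28
  x=12 (T, w=60) cum 88
  x=14 (P, w=60) cum 148  ← median
  x=15 (R, w=30) cum 178
⇒ x* = 14
y-coordinate, sorted with cumulative weight:
  y=1 (T, w=60) cum 60
  y=2 (Q, w=5) cum 65
  y=5 (S, w=20) cum 85
  y=7 (R, w=30) cum 115  ← median
  y=11 (U, w=3) cum 118
  y=15 (P, w=60) cum 178
⇒ y* = 7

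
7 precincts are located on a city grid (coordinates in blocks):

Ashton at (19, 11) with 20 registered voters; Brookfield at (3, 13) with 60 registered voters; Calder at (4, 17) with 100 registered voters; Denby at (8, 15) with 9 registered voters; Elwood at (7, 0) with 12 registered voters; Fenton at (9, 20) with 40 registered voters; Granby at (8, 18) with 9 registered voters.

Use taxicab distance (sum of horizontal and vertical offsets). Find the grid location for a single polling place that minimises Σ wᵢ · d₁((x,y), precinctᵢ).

Manhattan distance separates: Σwᵢ(|x−xᵢ|+|y−yᵢ|) = Σwᵢ|x−xᵢ| + Σwᵢ|y−yᵢ|, so x and y are optimised independently as 1-D weighted medians.
Total weight W = 250; half = 125.
x-coordinate, sorted with cumulative weight:
  x=3 (Brookfield, w=60) cum 60
  x=4 (Calder, w=100) cum 160  ← median
  x=7 (Elwood, w=12) cum 172
  x=8 (Denby, w=9) cum 181
  x=8 (Granby, w=9) cum 190
  x=9 (Fenton, w=40) cum 230
  x=19 (Ashton, w=20) cum 250
⇒ x* = 4
y-coordinate, sorted with cumulative weight:
  y=0 (Elwood, w=12) cum 12
  y=11 (Ashton, w=20) cum 32
  y=13 (Brookfield, w=60) cum 92
  y=15 (Denby, w=9) cum 101
  y=17 (Calder, w=100) cum 201  ← median
  y=18 (Granby, w=9) cum 210
  y=20 (Fenton, w=40) cum 250
⇒ y* = 17

(4, 17)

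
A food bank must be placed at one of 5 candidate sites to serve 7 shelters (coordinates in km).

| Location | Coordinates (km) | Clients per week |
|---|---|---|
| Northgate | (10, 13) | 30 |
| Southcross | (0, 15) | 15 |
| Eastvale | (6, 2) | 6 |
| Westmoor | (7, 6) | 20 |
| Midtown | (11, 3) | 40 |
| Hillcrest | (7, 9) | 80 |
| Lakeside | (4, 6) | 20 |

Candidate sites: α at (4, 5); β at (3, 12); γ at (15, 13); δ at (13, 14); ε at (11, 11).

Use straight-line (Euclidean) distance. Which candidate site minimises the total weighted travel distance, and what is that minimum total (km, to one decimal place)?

Total weighted distance at each candidate:
  α (4, 5): total = 1257.6
  β (3, 12): total = 1486.0
  γ (15, 13): total = 2082.0
  δ (13, 14): total = 1886.7
  ε (11, 11): total = 1282.3
Minimum is at α with total 1257.6 km.

α, total 1257.6 km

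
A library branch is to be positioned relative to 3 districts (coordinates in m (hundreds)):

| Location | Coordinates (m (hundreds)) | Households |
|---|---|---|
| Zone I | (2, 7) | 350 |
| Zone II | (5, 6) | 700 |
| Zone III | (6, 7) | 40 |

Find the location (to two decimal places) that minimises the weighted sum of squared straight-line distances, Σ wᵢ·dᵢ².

(4.07, 6.36)

The minimiser of Σwᵢ‖p−pᵢ‖² is the weighted centroid p* = (Σwᵢpᵢ)/(Σwᵢ).
Σwᵢ = 1090.
Σwᵢxᵢ = 350·2 + 700·5 + 40·6 = 4440.
Σwᵢyᵢ = 350·7 + 700·6 + 40·7 = 6930.
x* = 4440/1090 = 4.07, y* = 6930/1090 = 6.36.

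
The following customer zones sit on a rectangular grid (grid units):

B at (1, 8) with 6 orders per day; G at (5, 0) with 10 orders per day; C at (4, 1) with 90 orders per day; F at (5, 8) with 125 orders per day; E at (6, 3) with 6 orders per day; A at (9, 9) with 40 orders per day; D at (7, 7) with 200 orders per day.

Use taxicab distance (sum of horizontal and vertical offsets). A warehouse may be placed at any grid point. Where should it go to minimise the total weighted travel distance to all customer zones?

(7, 7)

Manhattan distance separates: Σwᵢ(|x−xᵢ|+|y−yᵢ|) = Σwᵢ|x−xᵢ| + Σwᵢ|y−yᵢ|, so x and y are optimised independently as 1-D weighted medians.
Total weight W = 477; half = 238.5.
x-coordinate, sorted with cumulative weight:
  x=1 (B, w=6) cum 6
  x=4 (C, w=90) cum 96
  x=5 (G, w=10) cum 106
  x=5 (F, w=125) cum 231
  x=6 (E, w=6) cum 237
  x=7 (D, w=200) cum 437  ← median
  x=9 (A, w=40) cum 477
⇒ x* = 7
y-coordinate, sorted with cumulative weight:
  y=0 (G, w=10) cum 10
  y=1 (C, w=90) cum 100
  y=3 (E, w=6) cum 106
  y=7 (D, w=200) cum 306  ← median
  y=8 (B, w=6) cum 312
  y=8 (F, w=125) cum 437
  y=9 (A, w=40) cum 477
⇒ y* = 7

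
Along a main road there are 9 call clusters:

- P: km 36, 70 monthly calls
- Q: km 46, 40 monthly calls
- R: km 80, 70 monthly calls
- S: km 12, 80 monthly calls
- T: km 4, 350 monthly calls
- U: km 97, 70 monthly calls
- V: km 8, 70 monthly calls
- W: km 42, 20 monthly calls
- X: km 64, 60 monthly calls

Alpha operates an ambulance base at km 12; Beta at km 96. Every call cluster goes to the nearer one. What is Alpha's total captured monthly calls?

The indifferent point is the midpoint (12+96)/2 = 54; call clusters left of it (closer to Alpha at 12) go to Alpha, those right go to Beta.
  T at 4 (w=350) → Alpha
  V at 8 (w=70) → Alpha
  S at 12 (w=80) → Alpha
  P at 36 (w=70) → Alpha
  W at 42 (w=20) → Alpha
  Q at 46 (w=40) → Alpha
  X at 64 (w=60) → Beta
  R at 80 (w=70) → Beta
  U at 97 (w=70) → Beta
Alpha captures 630; Beta captures 200.

630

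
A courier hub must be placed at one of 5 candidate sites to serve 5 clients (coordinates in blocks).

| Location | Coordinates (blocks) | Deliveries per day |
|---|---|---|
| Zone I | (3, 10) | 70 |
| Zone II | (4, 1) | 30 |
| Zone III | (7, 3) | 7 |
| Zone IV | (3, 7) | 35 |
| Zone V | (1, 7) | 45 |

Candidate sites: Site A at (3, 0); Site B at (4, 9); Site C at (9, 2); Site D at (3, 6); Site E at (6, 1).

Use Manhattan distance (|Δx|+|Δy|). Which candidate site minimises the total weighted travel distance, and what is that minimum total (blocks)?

Site D, total 679 blocks

Total weighted distance at each candidate:
  Site A (3, 0): total = 1459
  Site B (4, 9): total = 773
  Site C (9, 2): total = 2151
  Site D (3, 6): total = 679
  Site E (6, 1): total = 1731
Minimum is at Site D with total 679 blocks.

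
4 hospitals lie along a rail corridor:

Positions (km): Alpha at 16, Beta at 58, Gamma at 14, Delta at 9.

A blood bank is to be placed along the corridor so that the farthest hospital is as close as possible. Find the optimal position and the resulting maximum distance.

The 1-center on a line is the midpoint of the two extreme points: leftmost at 9, rightmost at 58.
Optimal location = (9 + 58)/2 = 33.5; maximum distance = (58 − 9)/2 = 24.5.

location 33.5, max distance 24.5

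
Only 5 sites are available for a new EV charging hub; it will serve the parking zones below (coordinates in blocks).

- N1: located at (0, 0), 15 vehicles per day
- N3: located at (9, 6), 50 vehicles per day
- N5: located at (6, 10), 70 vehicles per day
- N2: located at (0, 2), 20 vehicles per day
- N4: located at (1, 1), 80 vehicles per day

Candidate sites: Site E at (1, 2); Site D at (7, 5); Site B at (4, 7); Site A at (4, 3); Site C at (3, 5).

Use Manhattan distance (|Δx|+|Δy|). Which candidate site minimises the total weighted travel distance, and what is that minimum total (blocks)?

Total weighted distance at each candidate:
  Site E (1, 2): total = 1655
  Site D (7, 5): total = 1750
  Site B (4, 7): total = 1715
  Site A (4, 3): total = 1635
  Site C (3, 5): total = 1630
Minimum is at Site C with total 1630 blocks.

Site C, total 1630 blocks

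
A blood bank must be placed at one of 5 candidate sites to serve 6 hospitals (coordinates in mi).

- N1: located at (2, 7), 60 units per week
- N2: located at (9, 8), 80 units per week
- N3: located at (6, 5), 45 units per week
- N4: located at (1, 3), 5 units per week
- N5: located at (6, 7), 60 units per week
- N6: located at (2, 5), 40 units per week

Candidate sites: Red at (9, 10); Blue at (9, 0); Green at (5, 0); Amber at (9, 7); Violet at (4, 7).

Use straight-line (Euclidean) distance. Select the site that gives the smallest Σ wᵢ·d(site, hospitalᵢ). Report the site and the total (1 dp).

Total weighted distance at each candidate:
  Red (9, 10): total = 1531.1
  Blue (9, 0): total = 2340.1
  Green (5, 0): total = 2084.4
  Amber (9, 7): total = 1178.2
  Violet (4, 7): total = 913.3
Minimum is at Violet with total 913.3 mi.

Violet, total 913.3 mi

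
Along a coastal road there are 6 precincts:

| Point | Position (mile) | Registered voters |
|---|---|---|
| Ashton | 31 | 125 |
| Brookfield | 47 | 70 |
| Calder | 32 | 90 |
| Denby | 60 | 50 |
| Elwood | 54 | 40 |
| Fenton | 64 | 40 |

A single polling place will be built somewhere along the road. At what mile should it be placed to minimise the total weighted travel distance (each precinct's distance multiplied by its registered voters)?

x = 32

For a sum of weighted absolute distances on a line, the optimum is the weighted median (not the mean). Total weight W = 415; half-weight = 207.5.
Sort by position and accumulate weight:
  mile 31 (Ashton, w=125) → cum 125
  mile 32 (Calder, w=90) → cum 215  ≥ 207.5 → median here
  mile 47 (Brookfield, w=70) → cum 285
  mile 54 (Elwood, w=40) → cum 325
  mile 60 (Denby, w=50) → cum 375
  mile 64 (Fenton, w=40) → cum 415
Optimal location: mile 32.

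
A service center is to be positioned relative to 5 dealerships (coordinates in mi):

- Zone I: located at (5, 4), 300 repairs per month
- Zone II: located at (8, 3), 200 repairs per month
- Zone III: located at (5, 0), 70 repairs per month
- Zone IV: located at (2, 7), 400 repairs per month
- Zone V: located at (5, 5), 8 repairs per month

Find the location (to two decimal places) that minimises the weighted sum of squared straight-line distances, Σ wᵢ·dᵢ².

(4.39, 4.74)

The minimiser of Σwᵢ‖p−pᵢ‖² is the weighted centroid p* = (Σwᵢpᵢ)/(Σwᵢ).
Σwᵢ = 978.
Σwᵢxᵢ = 300·5 + 200·8 + 70·5 + 400·2 + 8·5 = 4290.
Σwᵢyᵢ = 300·4 + 200·3 + 70·0 + 400·7 + 8·5 = 4640.
x* = 4290/978 = 4.39, y* = 4640/978 = 4.74.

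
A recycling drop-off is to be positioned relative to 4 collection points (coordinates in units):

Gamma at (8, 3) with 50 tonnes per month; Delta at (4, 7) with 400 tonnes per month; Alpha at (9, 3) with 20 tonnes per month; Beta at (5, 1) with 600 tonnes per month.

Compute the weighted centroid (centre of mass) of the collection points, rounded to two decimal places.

The minimiser of Σwᵢ‖p−pᵢ‖² is the weighted centroid p* = (Σwᵢpᵢ)/(Σwᵢ).
Σwᵢ = 1070.
Σwᵢxᵢ = 50·8 + 400·4 + 20·9 + 600·5 = 5180.
Σwᵢyᵢ = 50·3 + 400·7 + 20·3 + 600·1 = 3610.
x* = 5180/1070 = 4.84, y* = 3610/1070 = 3.37.

(4.84, 3.37)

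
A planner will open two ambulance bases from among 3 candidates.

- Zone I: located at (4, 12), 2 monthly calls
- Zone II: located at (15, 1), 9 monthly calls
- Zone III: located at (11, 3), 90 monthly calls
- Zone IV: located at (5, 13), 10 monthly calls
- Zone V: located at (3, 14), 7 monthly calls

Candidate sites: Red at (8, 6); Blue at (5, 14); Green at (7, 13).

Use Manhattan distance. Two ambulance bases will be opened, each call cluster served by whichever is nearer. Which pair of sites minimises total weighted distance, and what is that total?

Evaluate every pair (each demand assigned to the nearer of the two):
  {Red, Blue}: total = 678
  {Red, Green}: total = 711
  {Blue, Green}: total = 1470
Best pair: {Red, Blue} with total 678.

{Red, Blue}, total 678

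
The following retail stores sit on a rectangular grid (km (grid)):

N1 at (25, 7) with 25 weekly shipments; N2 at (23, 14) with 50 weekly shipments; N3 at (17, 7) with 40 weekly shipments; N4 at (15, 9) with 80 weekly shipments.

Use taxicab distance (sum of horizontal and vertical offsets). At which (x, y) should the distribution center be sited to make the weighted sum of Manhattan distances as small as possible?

(17, 9)

Manhattan distance separates: Σwᵢ(|x−xᵢ|+|y−yᵢ|) = Σwᵢ|x−xᵢ| + Σwᵢ|y−yᵢ|, so x and y are optimised independently as 1-D weighted medians.
Total weight W = 195; half = 97.5.
x-coordinate, sorted with cumulative weight:
  x=15 (N4, w=80) cum 80
  x=17 (N3, w=40) cum 120  ← median
  x=23 (N2, w=50) cum 170
  x=25 (N1, w=25) cum 195
⇒ x* = 17
y-coordinate, sorted with cumulative weight:
  y=7 (N1, w=25) cum 25
  y=7 (N3, w=40) cum 65
  y=9 (N4, w=80) cum 145  ← median
  y=14 (N2, w=50) cum 195
⇒ y* = 9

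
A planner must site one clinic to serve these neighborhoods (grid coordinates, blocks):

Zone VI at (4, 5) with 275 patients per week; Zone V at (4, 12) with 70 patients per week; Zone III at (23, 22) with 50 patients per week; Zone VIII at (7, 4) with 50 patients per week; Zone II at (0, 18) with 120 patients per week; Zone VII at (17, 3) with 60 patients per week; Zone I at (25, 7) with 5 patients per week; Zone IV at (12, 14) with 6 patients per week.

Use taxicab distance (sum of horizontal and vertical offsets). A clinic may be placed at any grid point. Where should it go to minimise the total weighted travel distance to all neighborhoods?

(4, 5)

Manhattan distance separates: Σwᵢ(|x−xᵢ|+|y−yᵢ|) = Σwᵢ|x−xᵢ| + Σwᵢ|y−yᵢ|, so x and y are optimised independently as 1-D weighted medians.
Total weight W = 636; half = 318.
x-coordinate, sorted with cumulative weight:
  x=0 (Zone II, w=120) cum 120
  x=4 (Zone VI, w=275) cum 395  ← median
  x=4 (Zone V, w=70) cum 465
  x=7 (Zone VIII, w=50) cum 515
  x=12 (Zone IV, w=6) cum 521
  x=17 (Zone VII, w=60) cum 581
  x=23 (Zone III, w=50) cum 631
  x=25 (Zone I, w=5) cum 636
⇒ x* = 4
y-coordinate, sorted with cumulative weight:
  y=3 (Zone VII, w=60) cum 60
  y=4 (Zone VIII, w=50) cum 110
  y=5 (Zone VI, w=275) cum 385  ← median
  y=7 (Zone I, w=5) cum 390
  y=12 (Zone V, w=70) cum 460
  y=14 (Zone IV, w=6) cum 466
  y=18 (Zone II, w=120) cum 586
  y=22 (Zone III, w=50) cum 636
⇒ y* = 5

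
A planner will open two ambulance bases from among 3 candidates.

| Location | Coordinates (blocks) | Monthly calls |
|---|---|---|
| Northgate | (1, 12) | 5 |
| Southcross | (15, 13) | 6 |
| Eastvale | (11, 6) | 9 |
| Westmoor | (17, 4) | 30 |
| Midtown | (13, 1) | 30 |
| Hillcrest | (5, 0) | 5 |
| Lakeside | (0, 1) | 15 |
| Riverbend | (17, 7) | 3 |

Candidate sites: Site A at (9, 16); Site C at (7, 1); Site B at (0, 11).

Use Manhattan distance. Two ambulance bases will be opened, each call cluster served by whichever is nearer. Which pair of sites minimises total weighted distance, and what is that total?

{Site C, Site B}, total 931

Evaluate every pair (each demand assigned to the nearer of the two):
  {Site C, Site B}: total = 931
  {Site A, Site C}: total = 933
  {Site A, Site B}: total = 1623
Best pair: {Site C, Site B} with total 931.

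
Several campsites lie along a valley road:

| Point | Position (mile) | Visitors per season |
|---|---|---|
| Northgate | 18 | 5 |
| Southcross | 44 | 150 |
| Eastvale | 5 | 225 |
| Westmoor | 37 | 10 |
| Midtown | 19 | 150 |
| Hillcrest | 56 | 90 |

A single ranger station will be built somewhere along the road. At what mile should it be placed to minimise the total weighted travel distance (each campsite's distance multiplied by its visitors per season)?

For a sum of weighted absolute distances on a line, the optimum is the weighted median (not the mean). Total weight W = 630; half-weight = 315.
Sort by position and accumulate weight:
  mile 5 (Eastvale, w=225) → cum 225
  mile 18 (Northgate, w=5) → cum 230
  mile 19 (Midtown, w=150) → cum 380  ≥ 315 → median here
  mile 37 (Westmoor, w=10) → cum 390
  mile 44 (Southcross, w=150) → cum 540
  mile 56 (Hillcrest, w=90) → cum 630
Optimal location: mile 19.

x = 19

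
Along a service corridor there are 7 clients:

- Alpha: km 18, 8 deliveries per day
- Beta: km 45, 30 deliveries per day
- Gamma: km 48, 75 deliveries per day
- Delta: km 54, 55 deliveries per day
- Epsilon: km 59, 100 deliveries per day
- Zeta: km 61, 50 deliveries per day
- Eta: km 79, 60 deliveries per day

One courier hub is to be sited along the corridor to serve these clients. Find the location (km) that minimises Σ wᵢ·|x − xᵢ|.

x = 59

For a sum of weighted absolute distances on a line, the optimum is the weighted median (not the mean). Total weight W = 378; half-weight = 189.
Sort by position and accumulate weight:
  km 18 (Alpha, w=8) → cum 8
  km 45 (Beta, w=30) → cum 38
  km 48 (Gamma, w=75) → cum 113
  km 54 (Delta, w=55) → cum 168
  km 59 (Epsilon, w=100) → cum 268  ≥ 189 → median here
  km 61 (Zeta, w=50) → cum 318
  km 79 (Eta, w=60) → cum 378
Optimal location: km 59.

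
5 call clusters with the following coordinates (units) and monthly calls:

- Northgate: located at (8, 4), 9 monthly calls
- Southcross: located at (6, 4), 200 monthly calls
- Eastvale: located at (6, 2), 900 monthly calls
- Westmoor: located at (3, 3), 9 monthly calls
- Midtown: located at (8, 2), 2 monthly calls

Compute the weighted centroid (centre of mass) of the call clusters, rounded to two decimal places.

The minimiser of Σwᵢ‖p−pᵢ‖² is the weighted centroid p* = (Σwᵢpᵢ)/(Σwᵢ).
Σwᵢ = 1120.
Σwᵢxᵢ = 9·8 + 200·6 + 900·6 + 9·3 + 2·8 = 6715.
Σwᵢyᵢ = 9·4 + 200·4 + 900·2 + 9·3 + 2·2 = 2667.
x* = 6715/1120 = 6.00, y* = 2667/1120 = 2.38.

(6.00, 2.38)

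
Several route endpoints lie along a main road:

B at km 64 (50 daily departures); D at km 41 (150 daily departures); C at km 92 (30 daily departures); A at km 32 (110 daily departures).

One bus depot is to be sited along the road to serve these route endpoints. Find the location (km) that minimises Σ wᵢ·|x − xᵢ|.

For a sum of weighted absolute distances on a line, the optimum is the weighted median (not the mean). Total weight W = 340; half-weight = 170.
Sort by position and accumulate weight:
  km 32 (A, w=110) → cum 110
  km 41 (D, w=150) → cum 260  ≥ 170 → median here
  km 64 (B, w=50) → cum 310
  km 92 (C, w=30) → cum 340
Optimal location: km 41.

x = 41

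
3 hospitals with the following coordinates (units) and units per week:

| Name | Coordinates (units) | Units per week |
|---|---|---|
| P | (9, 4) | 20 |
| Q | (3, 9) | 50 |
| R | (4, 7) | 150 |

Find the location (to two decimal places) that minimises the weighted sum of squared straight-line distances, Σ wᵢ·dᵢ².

The minimiser of Σwᵢ‖p−pᵢ‖² is the weighted centroid p* = (Σwᵢpᵢ)/(Σwᵢ).
Σwᵢ = 220.
Σwᵢxᵢ = 20·9 + 50·3 + 150·4 = 930.
Σwᵢyᵢ = 20·4 + 50·9 + 150·7 = 1580.
x* = 930/220 = 4.23, y* = 1580/220 = 7.18.

(4.23, 7.18)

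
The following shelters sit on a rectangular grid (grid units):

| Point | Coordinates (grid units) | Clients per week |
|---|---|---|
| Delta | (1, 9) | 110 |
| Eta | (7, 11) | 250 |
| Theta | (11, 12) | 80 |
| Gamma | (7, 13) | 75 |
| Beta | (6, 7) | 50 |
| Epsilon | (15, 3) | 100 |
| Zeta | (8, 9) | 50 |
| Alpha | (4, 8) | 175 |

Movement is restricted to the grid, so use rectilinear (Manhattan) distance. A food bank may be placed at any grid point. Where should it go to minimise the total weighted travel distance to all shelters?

Manhattan distance separates: Σwᵢ(|x−xᵢ|+|y−yᵢ|) = Σwᵢ|x−xᵢ| + Σwᵢ|y−yᵢ|, so x and y are optimised independently as 1-D weighted medians.
Total weight W = 890; half = 445.
x-coordinate, sorted with cumulative weight:
  x=1 (Delta, w=110) cum 110
  x=4 (Alpha, w=175) cum 285
  x=6 (Beta, w=50) cum 335
  x=7 (Eta, w=250) cum 585  ← median
  x=7 (Gamma, w=75) cum 660
  x=8 (Zeta, w=50) cum 710
  x=11 (Theta, w=80) cum 790
  x=15 (Epsilon, w=100) cum 890
⇒ x* = 7
y-coordinate, sorted with cumulative weight:
  y=3 (Epsilon, w=100) cum 100
  y=7 (Beta, w=50) cum 150
  y=8 (Alpha, w=175) cum 325
  y=9 (Delta, w=110) cum 435
  y=9 (Zeta, w=50) cum 485  ← median
  y=11 (Eta, w=250) cum 735
  y=12 (Theta, w=80) cum 815
  y=13 (Gamma, w=75) cum 890
⇒ y* = 9

(7, 9)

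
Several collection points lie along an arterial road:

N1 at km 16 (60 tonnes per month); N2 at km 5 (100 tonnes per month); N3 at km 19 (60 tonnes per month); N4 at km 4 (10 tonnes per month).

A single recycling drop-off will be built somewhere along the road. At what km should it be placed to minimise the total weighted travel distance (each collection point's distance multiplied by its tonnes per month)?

x = 16

For a sum of weighted absolute distances on a line, the optimum is the weighted median (not the mean). Total weight W = 230; half-weight = 115.
Sort by position and accumulate weight:
  km 4 (N4, w=10) → cum 10
  km 5 (N2, w=100) → cum 110
  km 16 (N1, w=60) → cum 170  ≥ 115 → median here
  km 19 (N3, w=60) → cum 230
Optimal location: km 16.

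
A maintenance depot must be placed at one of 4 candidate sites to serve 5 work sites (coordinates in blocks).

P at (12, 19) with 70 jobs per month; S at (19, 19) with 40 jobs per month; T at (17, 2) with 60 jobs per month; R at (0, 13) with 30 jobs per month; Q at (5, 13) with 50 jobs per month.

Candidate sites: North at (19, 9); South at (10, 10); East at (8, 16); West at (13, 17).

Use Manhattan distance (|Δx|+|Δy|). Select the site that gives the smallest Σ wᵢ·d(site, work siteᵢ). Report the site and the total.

West, total 2780 blocks

Total weighted distance at each candidate:
  North (19, 9): total = 3720
  South (10, 10): total = 3180
  East (8, 16): total = 3060
  West (13, 17): total = 2780
Minimum is at West with total 2780 blocks.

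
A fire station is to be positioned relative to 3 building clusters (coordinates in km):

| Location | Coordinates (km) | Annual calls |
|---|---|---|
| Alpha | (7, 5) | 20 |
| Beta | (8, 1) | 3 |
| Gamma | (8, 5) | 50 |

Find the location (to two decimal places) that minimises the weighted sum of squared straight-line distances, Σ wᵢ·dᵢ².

The minimiser of Σwᵢ‖p−pᵢ‖² is the weighted centroid p* = (Σwᵢpᵢ)/(Σwᵢ).
Σwᵢ = 73.
Σwᵢxᵢ = 20·7 + 3·8 + 50·8 = 564.
Σwᵢyᵢ = 20·5 + 3·1 + 50·5 = 353.
x* = 564/73 = 7.73, y* = 353/73 = 4.84.

(7.73, 4.84)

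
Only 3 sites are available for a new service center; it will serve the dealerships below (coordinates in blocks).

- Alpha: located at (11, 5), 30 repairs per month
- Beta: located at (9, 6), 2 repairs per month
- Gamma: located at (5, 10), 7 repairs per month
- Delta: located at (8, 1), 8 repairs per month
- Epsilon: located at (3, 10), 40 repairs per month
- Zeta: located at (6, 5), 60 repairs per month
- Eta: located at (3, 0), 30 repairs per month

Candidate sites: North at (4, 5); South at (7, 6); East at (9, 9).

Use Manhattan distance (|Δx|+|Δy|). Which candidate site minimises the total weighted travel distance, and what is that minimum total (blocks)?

Total weighted distance at each candidate:
  North (4, 5): total = 868
  South (7, 6): total = 984
  East (9, 9): total = 1443
Minimum is at North with total 868 blocks.

North, total 868 blocks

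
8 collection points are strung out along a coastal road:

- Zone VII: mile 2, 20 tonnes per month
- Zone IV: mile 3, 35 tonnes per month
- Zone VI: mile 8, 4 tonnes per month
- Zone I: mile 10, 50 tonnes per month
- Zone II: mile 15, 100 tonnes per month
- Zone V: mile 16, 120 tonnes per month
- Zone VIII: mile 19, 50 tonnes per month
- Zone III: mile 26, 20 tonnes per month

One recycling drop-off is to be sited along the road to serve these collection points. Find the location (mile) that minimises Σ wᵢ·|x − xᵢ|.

x = 15

For a sum of weighted absolute distances on a line, the optimum is the weighted median (not the mean). Total weight W = 399; half-weight = 199.5.
Sort by position and accumulate weight:
  mile 2 (Zone VII, w=20) → cum 20
  mile 3 (Zone IV, w=35) → cum 55
  mile 8 (Zone VI, w=4) → cum 59
  mile 10 (Zone I, w=50) → cum 109
  mile 15 (Zone II, w=100) → cum 209  ≥ 199.5 → median here
  mile 16 (Zone V, w=120) → cum 329
  mile 19 (Zone VIII, w=50) → cum 379
  mile 26 (Zone III, w=20) → cum 399
Optimal location: mile 15.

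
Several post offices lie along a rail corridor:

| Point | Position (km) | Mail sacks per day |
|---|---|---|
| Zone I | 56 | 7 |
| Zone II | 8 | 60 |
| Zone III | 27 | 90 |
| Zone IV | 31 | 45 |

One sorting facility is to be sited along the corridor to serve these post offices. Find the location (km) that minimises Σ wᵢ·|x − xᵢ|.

x = 27

For a sum of weighted absolute distances on a line, the optimum is the weighted median (not the mean). Total weight W = 202; half-weight = 101.
Sort by position and accumulate weight:
  km 8 (Zone II, w=60) → cum 60
  km 27 (Zone III, w=90) → cum 150  ≥ 101 → median here
  km 31 (Zone IV, w=45) → cum 195
  km 56 (Zone I, w=7) → cum 202
Optimal location: km 27.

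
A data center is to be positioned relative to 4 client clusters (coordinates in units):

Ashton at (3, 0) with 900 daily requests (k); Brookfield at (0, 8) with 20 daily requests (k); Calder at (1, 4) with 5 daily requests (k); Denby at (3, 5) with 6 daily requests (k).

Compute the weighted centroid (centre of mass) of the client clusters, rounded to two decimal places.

(2.92, 0.23)

The minimiser of Σwᵢ‖p−pᵢ‖² is the weighted centroid p* = (Σwᵢpᵢ)/(Σwᵢ).
Σwᵢ = 931.
Σwᵢxᵢ = 900·3 + 20·0 + 5·1 + 6·3 = 2723.
Σwᵢyᵢ = 900·0 + 20·8 + 5·4 + 6·5 = 210.
x* = 2723/931 = 2.92, y* = 210/931 = 0.23.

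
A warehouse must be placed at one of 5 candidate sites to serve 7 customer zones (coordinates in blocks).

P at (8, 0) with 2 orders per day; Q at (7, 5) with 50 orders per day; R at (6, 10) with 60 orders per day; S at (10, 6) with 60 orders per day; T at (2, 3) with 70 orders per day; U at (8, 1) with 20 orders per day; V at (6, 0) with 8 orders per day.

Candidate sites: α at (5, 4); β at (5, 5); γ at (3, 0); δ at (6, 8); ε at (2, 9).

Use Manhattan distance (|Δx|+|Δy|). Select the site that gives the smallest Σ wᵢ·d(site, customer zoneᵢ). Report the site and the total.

Total weighted distance at each candidate:
  α (5, 4): total = 1444
  β (5, 5): total = 1374
  γ (3, 0): total = 2444
  δ (6, 8): total = 1574
  ε (2, 9): total = 2244
Minimum is at β with total 1374 blocks.

β, total 1374 blocks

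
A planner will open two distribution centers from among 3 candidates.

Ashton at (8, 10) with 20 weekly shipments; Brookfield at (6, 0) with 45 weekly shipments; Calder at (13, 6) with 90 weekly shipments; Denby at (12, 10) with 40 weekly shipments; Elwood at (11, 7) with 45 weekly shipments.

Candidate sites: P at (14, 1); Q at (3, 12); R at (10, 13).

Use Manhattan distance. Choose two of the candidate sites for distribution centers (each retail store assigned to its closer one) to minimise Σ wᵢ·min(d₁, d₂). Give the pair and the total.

Evaluate every pair (each demand assigned to the nearer of the two):
  {P, R}: total = 1560
  {P, Q}: total = 1930
  {Q, R}: total = 2190
Best pair: {P, R} with total 1560.

{P, R}, total 1560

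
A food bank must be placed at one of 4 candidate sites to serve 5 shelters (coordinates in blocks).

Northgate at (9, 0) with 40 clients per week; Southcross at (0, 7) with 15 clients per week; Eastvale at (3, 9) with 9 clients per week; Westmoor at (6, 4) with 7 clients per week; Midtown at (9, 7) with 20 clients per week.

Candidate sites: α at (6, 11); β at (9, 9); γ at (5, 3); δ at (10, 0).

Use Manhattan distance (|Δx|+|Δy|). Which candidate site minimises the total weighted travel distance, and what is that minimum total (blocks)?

Total weighted distance at each candidate:
  α (6, 11): total = 944
  β (9, 9): total = 675
  γ (5, 3): total = 661
  δ (10, 0): total = 655
Minimum is at δ with total 655 blocks.

δ, total 655 blocks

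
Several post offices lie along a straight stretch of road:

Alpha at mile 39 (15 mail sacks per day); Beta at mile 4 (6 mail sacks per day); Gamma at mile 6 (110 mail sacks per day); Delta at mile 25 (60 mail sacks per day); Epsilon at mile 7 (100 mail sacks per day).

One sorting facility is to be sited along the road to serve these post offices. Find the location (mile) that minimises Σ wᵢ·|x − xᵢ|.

For a sum of weighted absolute distances on a line, the optimum is the weighted median (not the mean). Total weight W = 291; half-weight = 145.5.
Sort by position and accumulate weight:
  mile 4 (Beta, w=6) → cum 6
  mile 6 (Gamma, w=110) → cum 116
  mile 7 (Epsilon, w=100) → cum 216  ≥ 145.5 → median here
  mile 25 (Delta, w=60) → cum 276
  mile 39 (Alpha, w=15) → cum 291
Optimal location: mile 7.

x = 7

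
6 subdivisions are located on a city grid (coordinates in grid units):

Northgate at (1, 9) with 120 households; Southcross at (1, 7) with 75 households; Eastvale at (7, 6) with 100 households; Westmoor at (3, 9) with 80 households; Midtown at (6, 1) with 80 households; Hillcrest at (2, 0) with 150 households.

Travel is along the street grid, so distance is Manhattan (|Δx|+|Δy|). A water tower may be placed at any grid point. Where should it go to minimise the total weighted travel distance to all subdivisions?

(2, 6)

Manhattan distance separates: Σwᵢ(|x−xᵢ|+|y−yᵢ|) = Σwᵢ|x−xᵢ| + Σwᵢ|y−yᵢ|, so x and y are optimised independently as 1-D weighted medians.
Total weight W = 605; half = 302.5.
x-coordinate, sorted with cumulative weight:
  x=1 (Northgate, w=120) cum 120
  x=1 (Southcross, w=75) cum 195
  x=2 (Hillcrest, w=150) cum 345  ← median
  x=3 (Westmoor, w=80) cum 425
  x=6 (Midtown, w=80) cum 505
  x=7 (Eastvale, w=100) cum 605
⇒ x* = 2
y-coordinate, sorted with cumulative weight:
  y=0 (Hillcrest, w=150) cum 150
  y=1 (Midtown, w=80) cum 230
  y=6 (Eastvale, w=100) cum 330  ← median
  y=7 (Southcross, w=75) cum 405
  y=9 (Northgate, w=120) cum 525
  y=9 (Westmoor, w=80) cum 605
⇒ y* = 6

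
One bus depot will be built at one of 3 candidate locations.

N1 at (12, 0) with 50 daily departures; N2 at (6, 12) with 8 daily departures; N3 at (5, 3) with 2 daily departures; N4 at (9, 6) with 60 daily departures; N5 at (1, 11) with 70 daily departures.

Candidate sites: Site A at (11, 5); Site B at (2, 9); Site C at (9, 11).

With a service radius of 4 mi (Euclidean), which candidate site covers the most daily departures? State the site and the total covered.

Coverage radius r = 4 mi; a point is covered iff (Δx)²+(Δy)² ≤ 4² = 16.
  Site A (11, 5): covers {N4} → 60
  Site B (2, 9): covers {N5} → 70
  Site C (9, 11): covers {N2} → 8
Maximum coverage at Site B: 70 daily departures.

Site B, covering 70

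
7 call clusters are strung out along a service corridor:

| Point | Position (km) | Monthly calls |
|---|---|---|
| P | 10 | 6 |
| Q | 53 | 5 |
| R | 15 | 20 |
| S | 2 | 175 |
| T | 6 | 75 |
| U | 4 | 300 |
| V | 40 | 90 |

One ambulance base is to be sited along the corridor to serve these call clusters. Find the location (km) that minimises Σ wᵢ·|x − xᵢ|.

x = 4

For a sum of weighted absolute distances on a line, the optimum is the weighted median (not the mean). Total weight W = 671; half-weight = 335.5.
Sort by position and accumulate weight:
  km 2 (S, w=175) → cum 175
  km 4 (U, w=300) → cum 475  ≥ 335.5 → median here
  km 6 (T, w=75) → cum 550
  km 10 (P, w=6) → cum 556
  km 15 (R, w=20) → cum 576
  km 40 (V, w=90) → cum 666
  km 53 (Q, w=5) → cum 671
Optimal location: km 4.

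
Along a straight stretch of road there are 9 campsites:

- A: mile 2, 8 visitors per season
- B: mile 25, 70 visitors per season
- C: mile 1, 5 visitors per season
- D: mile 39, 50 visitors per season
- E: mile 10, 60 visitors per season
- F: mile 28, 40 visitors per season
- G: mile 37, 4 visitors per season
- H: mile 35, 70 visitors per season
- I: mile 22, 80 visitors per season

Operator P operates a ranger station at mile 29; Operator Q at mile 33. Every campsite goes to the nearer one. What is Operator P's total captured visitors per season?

The indifferent point is the midpoint (29+33)/2 = 31; campsites left of it (closer to Operator P at 29) go to Operator P, those right go to Operator Q.
  C at 1 (w=5) → Operator P
  A at 2 (w=8) → Operator P
  E at 10 (w=60) → Operator P
  I at 22 (w=80) → Operator P
  B at 25 (w=70) → Operator P
  F at 28 (w=40) → Operator P
  H at 35 (w=70) → Operator Q
  G at 37 (w=4) → Operator Q
  D at 39 (w=50) → Operator Q
Operator P captures 263; Operator Q captures 124.

263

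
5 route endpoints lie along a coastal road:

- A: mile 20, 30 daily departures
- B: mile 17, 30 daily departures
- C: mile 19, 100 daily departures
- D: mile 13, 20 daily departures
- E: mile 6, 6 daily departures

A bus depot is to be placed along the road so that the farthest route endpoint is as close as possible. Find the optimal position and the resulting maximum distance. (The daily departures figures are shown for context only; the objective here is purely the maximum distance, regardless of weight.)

The 1-center on a line is the midpoint of the two extreme points: leftmost at 6, rightmost at 20.
Optimal location = (6 + 20)/2 = 13; maximum distance = (20 − 6)/2 = 7.

location 13, max distance 7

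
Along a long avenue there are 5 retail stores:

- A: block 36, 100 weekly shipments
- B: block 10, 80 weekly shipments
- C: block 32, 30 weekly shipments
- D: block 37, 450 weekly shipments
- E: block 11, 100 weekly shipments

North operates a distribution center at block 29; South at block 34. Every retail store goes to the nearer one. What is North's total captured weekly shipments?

180

The indifferent point is the midpoint (29+34)/2 = 31.5; retail stores left of it (closer to North at 29) go to North, those right go to South.
  B at 10 (w=80) → North
  E at 11 (w=100) → North
  C at 32 (w=30) → South
  A at 36 (w=100) → South
  D at 37 (w=450) → South
North captures 180; South captures 580.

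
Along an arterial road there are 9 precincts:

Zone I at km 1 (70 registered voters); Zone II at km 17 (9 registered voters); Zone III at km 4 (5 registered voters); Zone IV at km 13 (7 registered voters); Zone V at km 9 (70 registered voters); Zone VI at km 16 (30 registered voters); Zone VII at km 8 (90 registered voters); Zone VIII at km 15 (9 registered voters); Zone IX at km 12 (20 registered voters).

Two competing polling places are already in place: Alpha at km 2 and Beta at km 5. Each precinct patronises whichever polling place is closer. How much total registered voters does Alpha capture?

The indifferent point is the midpoint (2+5)/2 = 3.5; precincts left of it (closer to Alpha at 2) go to Alpha, those right go to Beta.
  Zone I at 1 (w=70) → Alpha
  Zone III at 4 (w=5) → Beta
  Zone VII at 8 (w=90) → Beta
  Zone V at 9 (w=70) → Beta
  Zone IX at 12 (w=20) → Beta
  Zone IV at 13 (w=7) → Beta
  Zone VIII at 15 (w=9) → Beta
  Zone VI at 16 (w=30) → Beta
  Zone II at 17 (w=9) → Beta
Alpha captures 70; Beta captures 240.

70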